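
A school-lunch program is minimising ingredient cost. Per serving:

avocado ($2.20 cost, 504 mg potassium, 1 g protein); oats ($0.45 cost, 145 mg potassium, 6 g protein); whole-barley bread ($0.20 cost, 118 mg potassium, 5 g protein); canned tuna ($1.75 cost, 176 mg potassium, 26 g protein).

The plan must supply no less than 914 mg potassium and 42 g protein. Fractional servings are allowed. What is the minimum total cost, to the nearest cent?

avocado only: max(914/504, 42/1) = 42 servings → $92.40.
oats only: max(914/145, 42/6) = 7 servings → $3.15.
whole-barley bread only: max(914/118, 42/5) = 8.4 servings → $1.68.
canned tuna only: max(914/176, 42/26) = 5.193 servings → $9.09.
avocado + oats with both targets exact would need a negative amount; discard.
avocado + whole-barley bread: the both-tight solution has a negative serving — not a feasible corner.
avocado + canned tuna with both tight: 1.266 servings and 1.567 servings → $5.53.
oats + whole-barley bread: intersection lies outside the first quadrant.
oats + canned tuna with both tight: 6.032 servings and 0.2233 servings → $3.11.
whole-barley bread + canned tuna with both tight: 7.483 servings and 0.1764 servings → $1.81.
Cheapest feasible corner: $1.68.

$1.68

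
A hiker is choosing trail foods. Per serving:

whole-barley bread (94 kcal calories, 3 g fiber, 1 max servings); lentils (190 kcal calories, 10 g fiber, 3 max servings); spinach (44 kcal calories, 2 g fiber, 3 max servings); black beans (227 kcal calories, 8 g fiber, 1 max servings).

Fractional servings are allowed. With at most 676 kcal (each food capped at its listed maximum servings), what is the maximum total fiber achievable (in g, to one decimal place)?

Fiber per kcal: lentils 0.05263, spinach 0.04545, black beans 0.03524, whole-barley bread 0.03191.
Take 3 servings of lentils: uses 570 kcal, +30.0 g fiber (running total 30.0 g).
Take 2.409 servings of spinach: uses 106 kcal, +4.8 g fiber (running total 34.8 g).
Filling greedily by fiber-per-kcal is optimal for one linear limit, giving 34.8 g.

34.8 g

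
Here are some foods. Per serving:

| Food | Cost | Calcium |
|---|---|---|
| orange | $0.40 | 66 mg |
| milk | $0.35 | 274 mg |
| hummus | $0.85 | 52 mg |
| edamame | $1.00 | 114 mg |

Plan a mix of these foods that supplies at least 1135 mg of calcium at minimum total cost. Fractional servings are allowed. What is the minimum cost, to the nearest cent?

Cost per mg of calcium: milk $0.0013, orange $0.0061, edamame $0.0088, hummus $0.0163.
With no serving limits, use only milk: 1135 mg / 274 mg = 4.142 servings × $0.35 = $1.45.

$1.45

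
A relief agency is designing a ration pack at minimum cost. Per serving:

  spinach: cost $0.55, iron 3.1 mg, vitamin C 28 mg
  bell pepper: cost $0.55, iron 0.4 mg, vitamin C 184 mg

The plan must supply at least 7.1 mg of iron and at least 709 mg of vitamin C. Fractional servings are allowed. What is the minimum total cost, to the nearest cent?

Compare the cost at each extreme point of the feasible region.
spinach only: max(7.1/3.1, 709/28) = 25.32 servings → $13.93.
bell pepper only: max(7.1/0.4, 709/184) = 17.75 servings → $9.76.
spinach + bell pepper with both tight: 1.829 servings and 3.575 servings → $2.97.
So the least-cost plan costs $2.97.

$2.97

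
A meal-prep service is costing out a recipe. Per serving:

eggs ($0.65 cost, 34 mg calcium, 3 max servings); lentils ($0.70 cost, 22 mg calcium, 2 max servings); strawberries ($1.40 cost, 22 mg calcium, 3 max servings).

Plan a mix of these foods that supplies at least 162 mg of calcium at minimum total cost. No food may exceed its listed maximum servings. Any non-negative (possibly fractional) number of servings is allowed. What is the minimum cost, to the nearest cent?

Cost per mg of calcium: eggs $0.0191, lentils $0.0318, strawberries $0.0636.
Take 3 servings of eggs: +102.0 mg calcium for $1.95 (total $1.95, still need 60.0 mg).
Take 2 servings of lentils: +44.0 mg calcium for $1.40 (total $3.35, still need 16.0 mg).
Take 0.7273 servings of strawberries: +16.0 mg calcium for $1.02 (total $4.37, still need 0.0 mg).
Filling from the cheapest source first is optimal under one linear minimum: $4.37.

$4.37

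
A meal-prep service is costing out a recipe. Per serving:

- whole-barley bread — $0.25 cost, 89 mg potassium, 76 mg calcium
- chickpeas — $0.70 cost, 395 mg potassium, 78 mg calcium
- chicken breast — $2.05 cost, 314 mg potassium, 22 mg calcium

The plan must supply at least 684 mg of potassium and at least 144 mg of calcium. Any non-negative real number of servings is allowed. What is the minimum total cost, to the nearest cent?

$1.23

A basic optimal solution has at most two foods positive. Try each food alone and each pair with both targets met exactly.
whole-barley bread only: max(684/89, 144/76) = 7.685 servings → $1.92.
chickpeas only: max(684/395, 144/78) = 1.846 servings → $1.29.
chicken breast only: max(684/314, 144/22) = 6.545 servings → $13.42.
whole-barley bread + chickpeas with both tight: 0.1529 servings and 1.697 servings → $1.23.
whole-barley bread + chicken breast with both tight: 1.377 servings and 1.788 servings → $4.01.
chickpeas + chicken breast with both targets exact would need a negative amount; discard.
The minimum over all feasible corners is $1.23.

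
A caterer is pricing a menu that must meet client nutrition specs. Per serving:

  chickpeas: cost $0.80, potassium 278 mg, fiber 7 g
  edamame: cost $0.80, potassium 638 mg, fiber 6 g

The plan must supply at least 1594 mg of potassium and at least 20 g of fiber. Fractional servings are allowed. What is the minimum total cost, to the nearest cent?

$2.51

Two binding constraints pin down two serving amounts, so the optimal mix uses at most two foods. The candidates are each food alone (scaled to the tighter of potassium/fiber) and each pair with both constraints tight.
chickpeas only: max(1594/278, 20/7) = 5.734 servings → $4.59.
edamame only: max(1594/638, 20/6) = 3.333 servings → $2.67.
chickpeas + edamame with both tight: 1.142 servings and 2.001 servings → $2.51.
Cheapest feasible corner: $2.51.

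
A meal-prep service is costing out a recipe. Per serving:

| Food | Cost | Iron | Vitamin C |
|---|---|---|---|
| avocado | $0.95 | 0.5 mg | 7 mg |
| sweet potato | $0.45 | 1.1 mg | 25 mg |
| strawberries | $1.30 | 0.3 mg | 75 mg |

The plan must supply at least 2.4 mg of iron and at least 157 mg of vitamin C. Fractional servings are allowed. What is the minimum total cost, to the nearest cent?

avocado only: max(2.4/0.5, 157/7) = 22.43 servings → $21.31.
sweet potato only: max(2.4/1.1, 157/25) = 6.28 servings → $2.83.
strawberries only: max(2.4/0.3, 157/75) = 8 servings → $10.40.
avocado + sweet potato: intersection lies outside the first quadrant.
avocado + strawberries with both tight: 3.754 servings and 1.743 servings → $5.83.
sweet potato + strawberries with both tight: 1.772 servings and 1.503 servings → $2.75.
The minimum over all feasible corners is $2.75.

$2.75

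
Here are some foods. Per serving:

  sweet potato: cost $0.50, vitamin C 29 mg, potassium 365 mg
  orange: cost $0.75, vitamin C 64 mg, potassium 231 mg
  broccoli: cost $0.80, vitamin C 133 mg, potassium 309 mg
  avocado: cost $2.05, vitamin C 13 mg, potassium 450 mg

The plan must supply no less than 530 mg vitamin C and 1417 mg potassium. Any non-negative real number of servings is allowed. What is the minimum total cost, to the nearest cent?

$3.39

sweet potato only: max(530/29, 1417/365) = 18.28 servings → $9.14.
orange only: max(530/64, 1417/231) = 8.281 servings → $6.21.
broccoli only: max(530/133, 1417/309) = 4.586 servings → $3.67.
avocado only: max(530/13, 1417/450) = 40.77 servings → $83.58.
sweet potato + orange with both targets exact would need a negative amount; discard.
sweet potato + broccoli with both tight: 0.6238 servings and 3.849 servings → $3.39.
sweet potato + avocado with both targets exact would need a negative amount; discard.
orange + broccoli with both tight: 2.256 servings and 2.9 servings → $4.01.
orange + avocado: the both-tight solution has a negative serving — not a feasible corner.
broccoli + avocado with both tight: 3.942 servings and 0.4422 servings → $4.06.
So the least-cost plan costs $3.39.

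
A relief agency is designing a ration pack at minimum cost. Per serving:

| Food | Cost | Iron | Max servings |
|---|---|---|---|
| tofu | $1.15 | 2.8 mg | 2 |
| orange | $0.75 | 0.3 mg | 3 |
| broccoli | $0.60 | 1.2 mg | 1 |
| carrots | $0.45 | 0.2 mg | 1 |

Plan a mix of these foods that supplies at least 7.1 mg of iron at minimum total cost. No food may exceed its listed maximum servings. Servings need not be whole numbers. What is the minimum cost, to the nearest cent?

$3.60

Cost per mg of iron: tofu $0.4107, broccoli $0.5000, carrots $2.2500, orange $2.5000.
Take 2 servings of tofu: +5.6 mg iron for $2.30 (total $2.30, still need 1.5 mg).
Take 1 serving of broccoli: +1.2 mg iron for $0.60 (total $2.90, still need 0.3 mg).
Take 1 serving of carrots: +0.2 mg iron for $0.45 (total $3.35, still need 0.1 mg).
Take 0.3333 servings of orange: +0.1 mg iron for $0.25 (total $3.60, still need 0.0 mg).
Greedy by cheapest-per-mg is optimal for a single linear constraint, so the minimum cost is $3.60.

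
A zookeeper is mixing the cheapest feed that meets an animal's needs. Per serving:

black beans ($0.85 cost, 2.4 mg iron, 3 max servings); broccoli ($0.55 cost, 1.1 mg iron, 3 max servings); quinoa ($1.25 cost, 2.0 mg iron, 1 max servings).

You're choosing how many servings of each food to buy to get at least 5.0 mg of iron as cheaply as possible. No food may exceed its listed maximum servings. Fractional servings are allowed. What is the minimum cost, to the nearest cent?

Cost per mg of iron: black beans $0.3542, broccoli $0.5000, quinoa $0.6250.
Take 2.083 servings of black beans: +5.0 mg iron for $1.77 (total $1.77, still need 0.0 mg).
Filling from the cheapest source first is optimal under one linear minimum: $1.77.

$1.77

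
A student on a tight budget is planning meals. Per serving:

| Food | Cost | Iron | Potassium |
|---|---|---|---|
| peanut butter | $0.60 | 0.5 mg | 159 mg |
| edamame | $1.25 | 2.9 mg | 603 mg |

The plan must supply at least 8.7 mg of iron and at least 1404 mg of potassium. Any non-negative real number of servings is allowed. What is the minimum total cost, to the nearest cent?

This is a tiny linear program; its minimum lies at a vertex of the feasible set. List the vertices and price them.
peanut butter only: max(8.7/0.5, 1404/159) = 17.4 servings → $10.44.
edamame only: max(8.7/2.9, 1404/603) = 3 servings → $3.75.
peanut butter + edamame with both targets exact would need a negative amount; discard.
The minimum over all feasible corners is $3.75.

$3.75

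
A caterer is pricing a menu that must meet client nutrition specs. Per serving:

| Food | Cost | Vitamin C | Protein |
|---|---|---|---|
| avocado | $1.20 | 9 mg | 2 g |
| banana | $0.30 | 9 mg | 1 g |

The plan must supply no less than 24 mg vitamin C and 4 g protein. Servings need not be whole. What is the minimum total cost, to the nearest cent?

$1.20

avocado only: max(24/9, 4/2) = 2.667 servings → $3.20.
banana only: max(24/9, 4/1) = 4 servings → $1.20.
avocado + banana with both tight: 1.333 servings and 1.333 servings → $2.00.
Cheapest feasible corner: $1.20.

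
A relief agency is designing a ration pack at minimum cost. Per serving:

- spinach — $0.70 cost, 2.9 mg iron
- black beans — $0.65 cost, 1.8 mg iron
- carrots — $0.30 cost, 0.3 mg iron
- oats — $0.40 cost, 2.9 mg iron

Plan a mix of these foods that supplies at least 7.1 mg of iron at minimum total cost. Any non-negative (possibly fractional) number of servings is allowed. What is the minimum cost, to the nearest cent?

Cost per mg of iron: oats $0.1379, spinach $0.2414, black beans $0.3611, carrots $1.0000.
With no serving limits, use only oats: 7.1 mg / 2.9 mg = 2.448 servings × $0.40 = $0.98.

$0.98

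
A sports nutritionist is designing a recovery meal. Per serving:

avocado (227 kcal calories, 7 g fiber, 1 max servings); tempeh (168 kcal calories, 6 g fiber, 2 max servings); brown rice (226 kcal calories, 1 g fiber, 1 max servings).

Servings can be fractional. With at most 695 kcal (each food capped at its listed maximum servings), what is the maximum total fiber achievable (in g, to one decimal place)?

Fiber per kcal: tempeh 0.03571, avocado 0.03084, brown rice 0.004425.
Take 2 servings of tempeh: uses 336 kcal, +12.0 g fiber (running total 12.0 g).
Take 1 serving of avocado: uses 227 kcal, +7.0 g fiber (running total 19.0 g).
Take 0.5841 servings of brown rice: uses 132 kcal, +0.6 g fiber (running total 19.6 g).
Filling greedily by fiber-per-kcal is optimal for one linear limit, giving 19.6 g.

19.6 g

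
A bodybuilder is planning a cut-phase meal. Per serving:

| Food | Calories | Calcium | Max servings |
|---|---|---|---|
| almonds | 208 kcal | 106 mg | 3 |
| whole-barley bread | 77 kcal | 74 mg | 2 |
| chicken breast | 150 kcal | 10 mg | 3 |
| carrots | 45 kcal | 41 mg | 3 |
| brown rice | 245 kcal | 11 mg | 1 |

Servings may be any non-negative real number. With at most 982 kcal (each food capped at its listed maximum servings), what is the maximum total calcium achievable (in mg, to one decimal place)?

593.6 mg

Calcium per kcal: whole-barley bread 0.961, carrots 0.9111, almonds 0.5096, chicken breast 0.06667, brown rice 0.0449.
Take 2 servings of whole-barley bread: uses 154 kcal, +148.0 mg calcium (running total 148.0 mg).
Take 3 servings of carrots: uses 135 kcal, +123.0 mg calcium (running total 271.0 mg).
Take 3 servings of almonds: uses 624 kcal, +318.0 mg calcium (running total 589.0 mg).
Take 0.46 servings of chicken breast: uses 69 kcal, +4.6 mg calcium (running total 593.6 mg).
Greedy by best ratio exhausts the calories allowance optimally: 593.6 mg.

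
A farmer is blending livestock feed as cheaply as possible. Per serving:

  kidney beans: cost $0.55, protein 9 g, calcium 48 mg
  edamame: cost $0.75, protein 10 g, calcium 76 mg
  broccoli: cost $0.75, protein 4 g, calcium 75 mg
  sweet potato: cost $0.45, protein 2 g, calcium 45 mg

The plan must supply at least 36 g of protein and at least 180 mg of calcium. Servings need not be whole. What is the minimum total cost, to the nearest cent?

$2.20

Two binding constraints pin down two serving amounts, so the optimal mix uses at most two foods. The candidates are each food alone (scaled to the tighter of protein/calcium) and each pair with both constraints tight.
kidney beans only: max(36/9, 180/48) = 4 servings → $2.20.
edamame only: max(36/10, 180/76) = 3.6 servings → $2.70.
broccoli only: max(36/4, 180/75) = 9 servings → $6.75.
sweet potato only: max(36/2, 180/45) = 18 servings → $8.10.
kidney beans + edamame: intersection lies outside the first quadrant.
kidney beans + broccoli: the both-tight solution has a negative serving — not a feasible corner.
kidney beans + sweet potato: the both-tight solution has a negative serving — not a feasible corner.
edamame + broccoli: the both-tight solution has a negative serving — not a feasible corner.
edamame + sweet potato: intersection lies outside the first quadrant.
broccoli + sweet potato with both targets exact would need a negative amount; discard.
The minimum over all feasible corners is $2.20.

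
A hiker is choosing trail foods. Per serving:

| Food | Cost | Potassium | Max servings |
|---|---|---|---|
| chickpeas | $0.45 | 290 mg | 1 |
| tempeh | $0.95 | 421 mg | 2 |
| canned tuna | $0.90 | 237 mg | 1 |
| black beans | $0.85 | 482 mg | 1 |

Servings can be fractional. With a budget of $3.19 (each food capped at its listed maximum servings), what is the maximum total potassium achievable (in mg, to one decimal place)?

Potassium per dollar: chickpeas 644.4, black beans 567.1, tempeh 443.2, canned tuna 263.3.
Take 1 serving of chickpeas: spends $0.45, +290.0 mg potassium (running total 290.0 mg).
Take 1 serving of black beans: spends $0.85, +482.0 mg potassium (running total 772.0 mg).
Take 1.989 servings of tempeh: spends $1.89, +837.6 mg potassium (running total 1609.6 mg).
Greedy by best ratio exhausts the cost allowance optimally: 1609.6 mg.

1609.6 mg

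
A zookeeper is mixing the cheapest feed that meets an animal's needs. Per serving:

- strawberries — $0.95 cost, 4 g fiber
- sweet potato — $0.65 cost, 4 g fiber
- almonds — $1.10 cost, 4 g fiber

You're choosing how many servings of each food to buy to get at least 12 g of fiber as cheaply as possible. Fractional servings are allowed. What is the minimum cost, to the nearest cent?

Cost per g of fiber: sweet potato $0.1625, strawberries $0.2375, almonds $0.2750.
With no serving limits, use only sweet potato: 12 g / 4 g = 3 servings × $0.65 = $1.95.

$1.95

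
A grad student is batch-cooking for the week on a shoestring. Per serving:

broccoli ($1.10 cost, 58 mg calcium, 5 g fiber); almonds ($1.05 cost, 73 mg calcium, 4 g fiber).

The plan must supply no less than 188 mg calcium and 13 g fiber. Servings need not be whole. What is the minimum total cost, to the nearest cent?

$3.10

With two linear requirements the optimum uses one or two foods; enumerate the corners.
broccoli only: max(188/58, 13/5) = 3.241 servings → $3.57.
almonds only: max(188/73, 13/4) = 3.25 servings → $3.41.
broccoli + almonds with both tight: 1.481 servings and 1.398 servings → $3.10.
So the least-cost plan costs $3.10.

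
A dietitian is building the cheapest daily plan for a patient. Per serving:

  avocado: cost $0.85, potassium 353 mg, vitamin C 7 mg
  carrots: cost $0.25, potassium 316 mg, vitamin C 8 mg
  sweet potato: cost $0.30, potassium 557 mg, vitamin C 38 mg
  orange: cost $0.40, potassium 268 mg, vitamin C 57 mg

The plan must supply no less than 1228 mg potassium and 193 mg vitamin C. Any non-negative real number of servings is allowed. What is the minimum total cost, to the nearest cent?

This is a tiny linear program; its minimum lies at a vertex of the feasible set. List the vertices and price them.
avocado only: max(1228/353, 193/7) = 27.57 servings → $23.44.
carrots only: max(1228/316, 193/8) = 24.12 servings → $6.03.
sweet potato only: max(1228/557, 193/38) = 5.079 servings → $1.52.
orange only: max(1228/268, 193/57) = 4.582 servings → $1.83.
avocado + carrots: the both-tight solution has a negative serving — not a feasible corner.
avocado + sweet potato: intersection lies outside the first quadrant.
avocado + orange with both tight: 1.001 servings and 3.263 servings → $2.16.
carrots + sweet potato with both targets exact would need a negative amount; discard.
carrots + orange with both tight: 1.151 servings and 3.224 servings → $1.58.
sweet potato + orange with both tight: 0.8473 servings and 2.821 servings → $1.38.
So the least-cost plan costs $1.38.

$1.38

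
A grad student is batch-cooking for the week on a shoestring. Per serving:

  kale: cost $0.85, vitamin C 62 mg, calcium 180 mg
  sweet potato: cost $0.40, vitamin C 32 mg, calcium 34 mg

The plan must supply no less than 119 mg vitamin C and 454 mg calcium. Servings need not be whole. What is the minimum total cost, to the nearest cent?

$2.14

kale only: max(119/62, 454/180) = 2.522 servings → $2.14.
sweet potato only: max(119/32, 454/34) = 13.35 servings → $5.34.
kale + sweet potato: intersection lies outside the first quadrant.
Cheapest feasible corner: $2.14.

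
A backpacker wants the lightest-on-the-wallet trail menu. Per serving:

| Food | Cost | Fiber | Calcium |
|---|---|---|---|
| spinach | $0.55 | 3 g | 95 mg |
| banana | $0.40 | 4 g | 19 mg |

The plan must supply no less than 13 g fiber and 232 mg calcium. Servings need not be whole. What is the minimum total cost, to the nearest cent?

$1.83

Minimising a linear cost over {fiber ≥ 13, calcium ≥ 232, servings ≥ 0} — the optimum is at a vertex, using one or two foods.
spinach only: max(13/3, 232/95) = 4.333 servings → $2.38.
banana only: max(13/4, 232/19) = 12.21 servings → $4.88.
spinach + banana with both tight: 2.108 servings and 1.669 servings → $1.83.
Cheapest feasible corner: $1.83.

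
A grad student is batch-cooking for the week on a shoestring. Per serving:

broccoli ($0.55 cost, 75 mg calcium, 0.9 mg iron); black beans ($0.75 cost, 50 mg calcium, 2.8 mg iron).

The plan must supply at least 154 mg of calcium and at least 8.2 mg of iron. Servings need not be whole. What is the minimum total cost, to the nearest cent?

$2.24

Check every corner: each single food scaled to meet both minima, and each pair solved so both constraints bind.
broccoli only: max(154/75, 8.2/0.9) = 9.111 servings → $5.01.
black beans only: max(154/50, 8.2/2.8) = 3.08 servings → $2.31.
broccoli + black beans with both tight: 0.1285 servings and 2.887 servings → $2.24.
Cheapest feasible corner: $2.24.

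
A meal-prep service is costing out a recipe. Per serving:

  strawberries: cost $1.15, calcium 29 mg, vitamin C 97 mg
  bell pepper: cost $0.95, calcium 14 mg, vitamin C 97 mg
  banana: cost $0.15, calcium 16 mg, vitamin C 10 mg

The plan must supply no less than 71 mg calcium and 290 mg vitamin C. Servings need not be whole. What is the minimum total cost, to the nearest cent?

At the optimum either one food covers both requirements or two foods hit both targets exactly; no other combination can be cheaper.
strawberries only: max(71/29, 290/97) = 2.99 servings → $3.44.
bell pepper only: max(71/14, 290/97) = 5.071 servings → $4.82.
banana only: max(71/16, 290/10) = 29 servings → $4.35.
strawberries + bell pepper with both tight: 1.943 servings and 1.047 servings → $3.23.
strawberries + banana: intersection lies outside the first quadrant.
bell pepper + banana with both tight: 2.783 servings and 2.002 servings → $2.94.
The minimum over all feasible corners is $2.94.

$2.94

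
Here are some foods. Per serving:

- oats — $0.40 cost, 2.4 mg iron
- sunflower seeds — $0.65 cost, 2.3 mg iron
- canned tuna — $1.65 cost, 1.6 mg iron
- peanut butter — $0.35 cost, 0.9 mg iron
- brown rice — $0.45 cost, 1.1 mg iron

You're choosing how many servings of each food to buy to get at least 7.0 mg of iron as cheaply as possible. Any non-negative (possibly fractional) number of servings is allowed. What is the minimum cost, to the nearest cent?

Cost per mg of iron: oats $0.1667, sunflower seeds $0.2826, peanut butter $0.3889, brown rice $0.4091, canned tuna $1.0312.
With no serving limits, use only oats: 7.0 mg / 2.4 mg = 2.917 servings × $0.40 = $1.17.

$1.17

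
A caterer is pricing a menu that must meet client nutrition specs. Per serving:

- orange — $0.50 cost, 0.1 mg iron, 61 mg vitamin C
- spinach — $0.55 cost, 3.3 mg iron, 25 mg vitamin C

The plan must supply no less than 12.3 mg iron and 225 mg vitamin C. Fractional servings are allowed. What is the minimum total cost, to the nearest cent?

$3.11

Two binding constraints pin down two serving amounts, so the optimal mix uses at most two foods. The candidates are each food alone (scaled to the tighter of iron/vitamin C) and each pair with both constraints tight.
orange only: max(12.3/0.1, 225/61) = 123 servings → $61.50.
spinach only: max(12.3/3.3, 225/25) = 9 servings → $4.95.
orange + spinach with both tight: 2.188 servings and 3.661 servings → $3.11.
Cheapest feasible corner: $3.11.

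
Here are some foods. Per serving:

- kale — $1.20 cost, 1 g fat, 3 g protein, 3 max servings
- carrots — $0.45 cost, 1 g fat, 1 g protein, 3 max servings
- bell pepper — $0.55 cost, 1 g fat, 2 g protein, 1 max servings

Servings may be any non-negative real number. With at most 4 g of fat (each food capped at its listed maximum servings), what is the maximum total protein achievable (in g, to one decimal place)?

Protein per g fat: kale 3, bell pepper 2, carrots 1.
Take 3 servings of kale: uses 3 g fat, +9.0 g protein (running total 9.0 g).
Take 1 serving of bell pepper: uses 1 g fat, +2.0 g protein (running total 11.0 g).
Greedy by best ratio exhausts the fat allowance optimally: 11.0 g.

11.0 g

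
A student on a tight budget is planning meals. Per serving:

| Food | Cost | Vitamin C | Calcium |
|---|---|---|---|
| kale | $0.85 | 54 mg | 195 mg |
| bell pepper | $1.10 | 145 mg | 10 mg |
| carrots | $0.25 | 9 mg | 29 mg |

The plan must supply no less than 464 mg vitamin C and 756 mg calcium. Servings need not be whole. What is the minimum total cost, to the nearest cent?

An LP optimum is at a vertex; with two nutrient constraints at most two foods are used. Check each candidate.
kale only: max(464/54, 756/195) = 8.593 servings → $7.30.
bell pepper only: max(464/145, 756/10) = 75.6 servings → $83.16.
carrots only: max(464/9, 756/29) = 51.56 servings → $12.89.
kale + bell pepper with both tight: 3.785 servings and 1.79 servings → $5.19.
kale + carrots: intersection lies outside the first quadrant.
bell pepper + carrots with both tight: 1.617 servings and 25.51 servings → $8.16.
The minimum over all feasible corners is $5.19.

$5.19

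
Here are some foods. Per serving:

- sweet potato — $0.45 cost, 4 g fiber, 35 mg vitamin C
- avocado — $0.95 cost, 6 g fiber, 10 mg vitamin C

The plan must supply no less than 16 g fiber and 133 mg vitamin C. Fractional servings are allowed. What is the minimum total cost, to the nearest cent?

$1.80

Minimising a linear cost over {fiber ≥ 16, vitamin C ≥ 133, servings ≥ 0} — the optimum is at a vertex, using one or two foods.
sweet potato only: max(16/4, 133/35) = 4 servings → $1.80.
avocado only: max(16/6, 133/10) = 13.3 servings → $12.63.
sweet potato + avocado with both tight: 3.753 servings and 0.1647 servings → $1.85.
Cheapest feasible corner: $1.80.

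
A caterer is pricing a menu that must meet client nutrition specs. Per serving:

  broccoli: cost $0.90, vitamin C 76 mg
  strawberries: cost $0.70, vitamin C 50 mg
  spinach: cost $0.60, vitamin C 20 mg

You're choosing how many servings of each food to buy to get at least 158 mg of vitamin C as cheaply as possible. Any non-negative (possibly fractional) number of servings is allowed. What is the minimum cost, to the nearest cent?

Cost per mg of vitamin C: broccoli $0.0118, strawberries $0.0140, spinach $0.0300.
With no serving limits, use only broccoli: 158 mg / 76 mg = 2.079 servings × $0.90 = $1.87.

$1.87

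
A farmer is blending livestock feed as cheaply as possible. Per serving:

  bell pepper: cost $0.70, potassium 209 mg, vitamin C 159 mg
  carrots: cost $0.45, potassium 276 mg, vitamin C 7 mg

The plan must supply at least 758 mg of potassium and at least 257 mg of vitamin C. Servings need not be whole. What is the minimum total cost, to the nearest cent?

With two linear requirements the optimum uses one or two foods; enumerate the corners.
bell pepper only: max(758/209, 257/159) = 3.627 servings → $2.54.
carrots only: max(758/276, 257/7) = 36.71 servings → $16.52.
bell pepper + carrots with both tight: 1.547 servings and 1.575 servings → $1.79.
The minimum over all feasible corners is $1.79.

$1.79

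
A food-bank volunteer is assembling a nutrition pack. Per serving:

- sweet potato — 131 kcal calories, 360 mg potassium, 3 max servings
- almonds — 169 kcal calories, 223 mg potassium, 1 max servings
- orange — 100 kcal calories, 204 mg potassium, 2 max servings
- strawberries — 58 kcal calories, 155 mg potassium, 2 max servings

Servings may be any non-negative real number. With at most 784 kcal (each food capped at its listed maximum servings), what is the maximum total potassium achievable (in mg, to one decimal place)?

1897.0 mg

Potassium per kcal: sweet potato 2.748, strawberries 2.672, orange 2.04, almonds 1.32.
Take 3 servings of sweet potato: uses 393 kcal, +1080.0 mg potassium (running total 1080.0 mg).
Take 2 servings of strawberries: uses 116 kcal, +310.0 mg potassium (running total 1390.0 mg).
Take 2 servings of orange: uses 200 kcal, +408.0 mg potassium (running total 1798.0 mg).
Take 0.4438 servings of almonds: uses 75 kcal, +99.0 mg potassium (running total 1897.0 mg).
Filling greedily by potassium-per-kcal is optimal for one linear limit, giving 1897.0 mg.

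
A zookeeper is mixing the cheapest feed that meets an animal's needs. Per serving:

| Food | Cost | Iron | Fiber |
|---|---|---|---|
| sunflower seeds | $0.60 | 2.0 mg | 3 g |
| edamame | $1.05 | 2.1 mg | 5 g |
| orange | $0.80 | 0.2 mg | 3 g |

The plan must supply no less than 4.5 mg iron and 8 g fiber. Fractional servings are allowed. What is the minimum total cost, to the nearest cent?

With two linear requirements the optimum uses one or two foods; enumerate the corners.
sunflower seeds only: max(4.5/2.0, 8/3) = 2.667 servings → $1.60.
edamame only: max(4.5/2.1, 8/5) = 2.143 servings → $2.25.
orange only: max(4.5/0.2, 8/3) = 22.5 servings → $18.00.
sunflower seeds + edamame with both tight: 1.541 servings and 0.6757 servings → $1.63.
sunflower seeds + orange with both tight: 2.204 servings and 0.463 servings → $1.69.
edamame + orange: the both-tight solution has a negative serving — not a feasible corner.
So the least-cost plan costs $1.60.

$1.60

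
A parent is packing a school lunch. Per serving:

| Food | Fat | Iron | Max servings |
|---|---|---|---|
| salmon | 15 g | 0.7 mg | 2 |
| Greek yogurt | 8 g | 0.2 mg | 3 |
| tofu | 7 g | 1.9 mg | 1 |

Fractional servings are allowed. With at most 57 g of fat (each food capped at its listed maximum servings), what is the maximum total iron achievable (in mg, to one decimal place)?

3.8 mg

Iron per g fat: tofu 0.2714, salmon 0.04667, Greek yogurt 0.025.
Take 1 serving of tofu: uses 7 g fat, +1.9 mg iron (running total 1.9 mg).
Take 2 servings of salmon: uses 30 g fat, +1.4 mg iron (running total 3.3 mg).
Take 2.5 servings of Greek yogurt: uses 20 g fat, +0.5 mg iron (running total 3.8 mg).
Greedy by best ratio exhausts the fat allowance optimally: 3.8 mg.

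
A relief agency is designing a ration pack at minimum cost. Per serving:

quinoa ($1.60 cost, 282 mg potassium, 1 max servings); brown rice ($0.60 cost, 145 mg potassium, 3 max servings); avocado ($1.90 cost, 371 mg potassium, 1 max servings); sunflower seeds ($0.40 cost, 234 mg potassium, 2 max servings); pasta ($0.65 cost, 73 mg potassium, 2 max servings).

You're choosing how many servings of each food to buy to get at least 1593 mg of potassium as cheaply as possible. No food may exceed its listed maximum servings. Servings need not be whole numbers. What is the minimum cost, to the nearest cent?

$6.43

Cost per mg of potassium: sunflower seeds $0.0017, brown rice $0.0041, avocado $0.0051, quinoa $0.0057, pasta $0.0089.
Take 2 servings of sunflower seeds: +468.0 mg potassium for $0.80 (total $0.80, still need 1125.0 mg).
Take 3 servings of brown rice: +435.0 mg potassium for $1.80 (total $2.60, still need 690.0 mg).
Take 1 serving of avocado: +371.0 mg potassium for $1.90 (total $4.50, still need 319.0 mg).
Take 1 serving of quinoa: +282.0 mg potassium for $1.60 (total $6.10, still need 37.0 mg).
Take 0.5068 servings of pasta: +37.0 mg potassium for $0.33 (total $6.43, still need 0.0 mg).
Greedy by cheapest-per-mg is optimal for a single linear constraint, so the minimum cost is $6.43.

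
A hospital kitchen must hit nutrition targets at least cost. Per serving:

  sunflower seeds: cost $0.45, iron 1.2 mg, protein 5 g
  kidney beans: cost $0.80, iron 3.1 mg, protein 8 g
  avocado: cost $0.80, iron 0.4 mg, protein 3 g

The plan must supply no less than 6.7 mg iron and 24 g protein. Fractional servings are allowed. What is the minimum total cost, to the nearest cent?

$2.22

Check every corner: each single food scaled to meet both minima, and each pair solved so both constraints bind.
sunflower seeds only: max(6.7/1.2, 24/5) = 5.583 servings → $2.51.
kidney beans only: max(6.7/3.1, 24/8) = 3 servings → $2.40.
avocado only: max(6.7/0.4, 24/3) = 16.75 servings → $13.40.
sunflower seeds + kidney beans with both tight: 3.525 servings and 0.7966 servings → $2.22.
sunflower seeds + avocado: intersection lies outside the first quadrant.
kidney beans + avocado with both tight: 1.721 servings and 3.41 servings → $4.10.
So the least-cost plan costs $2.22.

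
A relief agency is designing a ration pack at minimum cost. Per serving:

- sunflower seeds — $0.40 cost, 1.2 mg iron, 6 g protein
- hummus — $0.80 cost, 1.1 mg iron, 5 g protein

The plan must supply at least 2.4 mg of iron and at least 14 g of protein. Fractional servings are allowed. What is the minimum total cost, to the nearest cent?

$0.93

The cheapest plan sits at a corner of the feasible region — with two constraints it uses at most two foods.
sunflower seeds only: max(2.4/1.2, 14/6) = 2.333 servings → $0.93.
hummus only: max(2.4/1.1, 14/5) = 2.8 servings → $2.24.
sunflower seeds + hummus with both targets exact would need a negative amount; discard.
Cheapest feasible corner: $0.93.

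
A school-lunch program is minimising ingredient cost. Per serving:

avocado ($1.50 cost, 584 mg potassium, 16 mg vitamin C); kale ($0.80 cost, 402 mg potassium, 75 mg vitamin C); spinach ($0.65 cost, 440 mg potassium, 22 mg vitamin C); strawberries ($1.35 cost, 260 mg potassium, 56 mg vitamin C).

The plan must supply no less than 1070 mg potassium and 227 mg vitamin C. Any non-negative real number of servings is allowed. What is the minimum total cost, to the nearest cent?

$2.42

For a min-cost LP with two ≥-constraints, a basic feasible solution has at most two positive variables.
avocado only: max(1070/584, 227/16) = 14.19 servings → $21.28.
kale only: max(1070/402, 227/75) = 3.027 servings → $2.42.
spinach only: max(1070/440, 227/22) = 10.32 servings → $6.71.
strawberries only: max(1070/260, 227/56) = 4.115 servings → $5.56.
avocado + kale: the both-tight solution has a negative serving — not a feasible corner.
avocado + spinach: intersection lies outside the first quadrant.
avocado + strawberries with both tight: 0.03153 servings and 4.045 servings → $5.51.
kale + spinach: intersection lies outside the first quadrant.
kale + strawberries with both tight: 0.2988 servings and 3.653 servings → $5.17.
spinach + strawberries with both tight: 0.04757 servings and 4.035 servings → $5.48.
So the least-cost plan costs $2.42.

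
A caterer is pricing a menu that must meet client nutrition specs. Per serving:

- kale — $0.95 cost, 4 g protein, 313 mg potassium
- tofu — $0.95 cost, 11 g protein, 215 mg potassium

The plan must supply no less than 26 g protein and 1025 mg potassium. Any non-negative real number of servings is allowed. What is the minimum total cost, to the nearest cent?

$3.58

kale only: max(26/4, 1025/313) = 6.5 servings → $6.17.
tofu only: max(26/11, 1025/215) = 4.767 servings → $4.53.
kale + tofu with both tight: 2.201 servings and 1.563 servings → $3.58.
The minimum over all feasible corners is $3.58.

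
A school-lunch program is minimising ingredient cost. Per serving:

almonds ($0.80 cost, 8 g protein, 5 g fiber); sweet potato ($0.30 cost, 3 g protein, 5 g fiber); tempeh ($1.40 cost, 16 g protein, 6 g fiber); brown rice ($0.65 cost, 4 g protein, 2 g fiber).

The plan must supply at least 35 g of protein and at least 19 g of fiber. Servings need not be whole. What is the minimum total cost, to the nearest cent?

$3.12

A basic optimal solution has at most two foods positive. Try each food alone and each pair with both targets met exactly.
almonds only: max(35/8, 19/5) = 4.375 servings → $3.50.
sweet potato only: max(35/3, 19/5) = 11.67 servings → $3.50.
tempeh only: max(35/16, 19/6) = 3.167 servings → $4.43.
brown rice only: max(35/4, 19/2) = 9.5 servings → $6.17.
almonds + sweet potato: the both-tight solution has a negative serving — not a feasible corner.
almonds + tempeh with both tight: 2.938 servings and 0.7188 servings → $3.36.
almonds + brown rice with both tight: 1.5 servings and 5.75 servings → $4.94.
sweet potato + tempeh with both tight: 1.516 servings and 1.903 servings → $3.12.
sweet potato + brown rice with both tight: 0.4286 servings and 8.429 servings → $5.61.
tempeh + brown rice: the both-tight solution has a negative serving — not a feasible corner.
The minimum over all feasible corners is $3.12.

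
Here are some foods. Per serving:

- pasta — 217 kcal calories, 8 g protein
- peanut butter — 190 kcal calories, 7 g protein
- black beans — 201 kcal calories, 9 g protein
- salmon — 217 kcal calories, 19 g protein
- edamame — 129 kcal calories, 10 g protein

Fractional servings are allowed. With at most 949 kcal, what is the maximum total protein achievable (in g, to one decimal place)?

Protein per kcal: salmon 0.08756, edamame 0.07752, black beans 0.04478, pasta 0.03687, peanut butter 0.03684.
With no serving limits, spend the whole calories allowance on salmon: 949 kcal / 217 kcal × 19 g = 83.1 g.

83.1 g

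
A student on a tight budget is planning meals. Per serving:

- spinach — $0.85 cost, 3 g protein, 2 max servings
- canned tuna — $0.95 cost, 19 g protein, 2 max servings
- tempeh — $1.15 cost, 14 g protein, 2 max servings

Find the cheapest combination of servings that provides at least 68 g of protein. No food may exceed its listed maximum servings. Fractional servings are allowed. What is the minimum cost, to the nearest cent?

$4.77

Cost per g of protein: canned tuna $0.0500, tempeh $0.0821, spinach $0.2833.
Take 2 servings of canned tuna: +38.0 g protein for $1.90 (total $1.90, still need 30.0 g).
Take 2 servings of tempeh: +28.0 g protein for $2.30 (total $4.20, still need 2.0 g).
Take 0.6667 servings of spinach: +2.0 g protein for $0.57 (total $4.77, still need 0.0 g).
Filling from the cheapest source first is optimal under one linear minimum: $4.77.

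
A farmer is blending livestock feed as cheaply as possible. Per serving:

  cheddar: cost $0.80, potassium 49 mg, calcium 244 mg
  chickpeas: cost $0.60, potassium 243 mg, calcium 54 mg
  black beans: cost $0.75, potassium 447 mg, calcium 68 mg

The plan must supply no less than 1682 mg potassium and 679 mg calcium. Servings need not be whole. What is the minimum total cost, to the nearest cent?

$4.11

An LP optimum is at a vertex; with two nutrient constraints at most two foods are used. Check each candidate.
cheddar only: max(1682/49, 679/244) = 34.33 servings → $27.46.
chickpeas only: max(1682/243, 679/54) = 12.57 servings → $7.54.
black beans only: max(1682/447, 679/68) = 9.985 servings → $7.49.
cheddar + chickpeas with both tight: 1.309 servings and 6.658 servings → $5.04.
cheddar + black beans with both tight: 1.789 servings and 3.567 servings → $4.11.
chickpeas + black beans with both targets exact would need a negative amount; discard.
The minimum over all feasible corners is $4.11.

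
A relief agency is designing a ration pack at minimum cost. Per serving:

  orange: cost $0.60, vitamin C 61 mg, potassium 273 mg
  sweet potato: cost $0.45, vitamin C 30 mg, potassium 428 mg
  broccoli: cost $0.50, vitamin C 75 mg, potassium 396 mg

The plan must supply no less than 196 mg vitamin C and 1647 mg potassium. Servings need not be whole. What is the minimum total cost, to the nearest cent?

An LP optimum is at a vertex; with two nutrient constraints at most two foods are used. Check each candidate.
orange only: max(196/61, 1647/273) = 6.033 servings → $3.62.
sweet potato only: max(196/30, 1647/428) = 6.533 servings → $2.94.
broccoli only: max(196/75, 1647/396) = 4.159 servings → $2.08.
orange + sweet potato with both tight: 1.924 servings and 2.621 servings → $2.33.
orange + broccoli: intersection lies outside the first quadrant.
sweet potato + broccoli with both tight: 2.27 servings and 1.705 servings → $1.87.
The minimum over all feasible corners is $1.87.

$1.87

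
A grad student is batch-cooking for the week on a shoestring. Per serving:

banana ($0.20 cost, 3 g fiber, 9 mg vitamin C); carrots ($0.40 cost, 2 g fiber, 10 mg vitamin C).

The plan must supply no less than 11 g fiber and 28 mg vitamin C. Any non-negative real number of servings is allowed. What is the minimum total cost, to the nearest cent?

$0.73

A basic optimal solution has at most two foods positive. Try each food alone and each pair with both targets met exactly.
banana only: max(11/3, 28/9) = 3.667 servings → $0.73.
carrots only: max(11/2, 28/10) = 5.5 servings → $2.20.
banana + carrots with both targets exact would need a negative amount; discard.
Cheapest feasible corner: $0.73.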